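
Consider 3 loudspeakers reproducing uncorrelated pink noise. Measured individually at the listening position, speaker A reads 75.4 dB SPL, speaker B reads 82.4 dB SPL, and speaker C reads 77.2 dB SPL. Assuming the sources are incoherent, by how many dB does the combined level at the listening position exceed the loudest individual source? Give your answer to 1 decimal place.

1.8 dB

Uncorrelated sources add in intensity (power), not in dB.
L_total = 10·log₁₀(10^(75.4/10) + 10^(82.4/10) + 10^(77.2/10)) = 84.17 dB SPL.
Excess over the loudest (82.4 dB): 84.17 − 82.4 = 1.8 dB.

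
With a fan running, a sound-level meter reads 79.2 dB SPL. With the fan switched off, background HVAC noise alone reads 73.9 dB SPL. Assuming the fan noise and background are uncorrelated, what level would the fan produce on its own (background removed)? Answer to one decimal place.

77.7 dB SPL

Subtract intensities: L_src = 10·log₁₀(10^(L_total/10) − 10^(L_bg/10)).
L_src = 10·log₁₀(10^(79.2/10) − 10^(73.9/10)) = 10·log₁₀(58630000) = 77.7 dB SPL.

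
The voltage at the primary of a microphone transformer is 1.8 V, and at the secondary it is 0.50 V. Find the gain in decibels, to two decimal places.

For a voltage ratio, dB = 20·log₁₀(V₂/V₁).
20·log₁₀(0.50/1.8) = 20·log₁₀(0.2778) = -11.13 dB.

-11.13 dB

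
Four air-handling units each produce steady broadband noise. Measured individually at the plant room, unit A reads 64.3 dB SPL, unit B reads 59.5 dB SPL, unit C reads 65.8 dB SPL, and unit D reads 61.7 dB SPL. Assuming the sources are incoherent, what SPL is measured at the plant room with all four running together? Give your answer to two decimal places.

Add the sources as powers (linear), then convert back to dB:
L_total = 10·log₁₀(10^(64.3/10) + 10^(59.5/10) + 10^(65.8/10) + 10^(61.7/10)) = 10·log₁₀(8864000) = 69.48 dB SPL.

69.48 dB SPL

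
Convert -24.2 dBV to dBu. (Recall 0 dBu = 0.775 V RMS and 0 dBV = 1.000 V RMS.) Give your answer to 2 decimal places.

-21.99 dBu

The offset between the scales is 20·log₁₀(0.775/1.000) = −2.214 dB.
So dBu = -24.2 + 2.214 = -21.99 dBu.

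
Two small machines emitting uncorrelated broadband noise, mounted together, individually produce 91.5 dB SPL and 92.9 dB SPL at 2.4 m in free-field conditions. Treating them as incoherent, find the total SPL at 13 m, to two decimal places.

Combined at 2.4 m: 10·log₁₀(10^(91.5/10)+10^(92.9/10)) = 95.266 dB SPL.
Then apply −20·log₁₀(13/2.4) = -14.675 dB → 80.59 dB SPL.

80.59 dB SPL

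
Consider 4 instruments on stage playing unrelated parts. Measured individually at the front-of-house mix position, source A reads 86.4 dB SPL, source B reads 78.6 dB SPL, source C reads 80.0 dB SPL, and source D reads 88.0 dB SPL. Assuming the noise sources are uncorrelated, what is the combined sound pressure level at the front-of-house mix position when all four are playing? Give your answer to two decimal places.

Add the sources as powers (linear), then convert back to dB:
L_total = 10·log₁₀(10^(86.4/10) + 10^(78.6/10) + 10^(80.0/10) + 10^(88.0/10)) = 10·log₁₀(1240000000) = 90.93 dB SPL.

90.93 dB SPL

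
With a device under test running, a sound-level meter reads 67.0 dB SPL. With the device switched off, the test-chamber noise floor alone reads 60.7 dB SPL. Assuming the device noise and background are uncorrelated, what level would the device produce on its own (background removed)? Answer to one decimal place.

Remove the background by subtracting linear intensities:
L_src = 10·log₁₀(10^(67.0/10) − 10^(60.7/10)) = 10·log₁₀(3837000) = 65.8 dB SPL.

65.8 dB SPL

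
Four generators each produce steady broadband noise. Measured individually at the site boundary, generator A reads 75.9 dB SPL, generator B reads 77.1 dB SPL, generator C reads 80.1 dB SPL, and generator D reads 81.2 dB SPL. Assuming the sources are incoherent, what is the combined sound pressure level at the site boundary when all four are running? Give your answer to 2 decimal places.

Uncorrelated sources add in intensity (power), not in dB.
L_total = 10·log₁₀(10^(75.9/10) + 10^(77.1/10) + 10^(80.1/10) + 10^(81.2/10)) = 10·log₁₀(324300000) = 85.11 dB SPL.

85.11 dB SPL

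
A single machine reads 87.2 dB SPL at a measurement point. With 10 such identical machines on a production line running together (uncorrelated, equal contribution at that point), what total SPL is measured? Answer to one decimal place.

10 equal incoherent sources raise the level by 10·log₁₀(10) = 10.00 dB.
L_total = 87.2 + 10.00 = 97.2 dB SPL.

97.2 dB SPL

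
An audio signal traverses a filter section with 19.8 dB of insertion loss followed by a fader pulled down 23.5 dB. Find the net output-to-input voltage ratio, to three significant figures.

0.00684

Net gain = (−19.8) + (−23.5) = -43.3 dB.
Voltage ratio = 10^(-43.3/20) = 0.00684.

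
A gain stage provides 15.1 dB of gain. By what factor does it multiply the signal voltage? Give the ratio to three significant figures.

Voltage ratio = 10^(dB/20).
10^(15.1/20) = 10^(0.7550) = 5.69.

5.69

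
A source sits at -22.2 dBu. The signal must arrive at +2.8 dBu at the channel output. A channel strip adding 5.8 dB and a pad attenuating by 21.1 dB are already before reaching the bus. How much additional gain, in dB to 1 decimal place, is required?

40.3 dB

The required make-up gain is the shortfall in the dB sum.
G = +2.8 − (-22.2) − 5.8 + 21.1 = 40.3 dB.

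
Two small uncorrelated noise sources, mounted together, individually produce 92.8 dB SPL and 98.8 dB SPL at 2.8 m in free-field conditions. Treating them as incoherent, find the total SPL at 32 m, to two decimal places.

78.61 dB SPL

Combined at 2.8 m: 10·log₁₀(10^(92.8/10)+10^(98.8/10)) = 99.773 dB SPL.
Then apply −20·log₁₀(32/2.8) = -21.160 dB → 78.61 dB SPL.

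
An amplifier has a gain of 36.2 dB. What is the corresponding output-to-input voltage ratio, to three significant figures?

64.6

Voltage ratio = 10^(dB/20).
10^(36.2/20) = 10^(1.810) = 64.6.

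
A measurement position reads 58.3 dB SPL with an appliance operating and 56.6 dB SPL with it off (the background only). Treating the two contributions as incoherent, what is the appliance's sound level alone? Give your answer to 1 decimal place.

Background correction is a power subtraction:
L_src = 10·log₁₀(10^(58.3/10) − 10^(56.6/10)) = 10·log₁₀(219000) = 53.4 dB SPL.

53.4 dB SPL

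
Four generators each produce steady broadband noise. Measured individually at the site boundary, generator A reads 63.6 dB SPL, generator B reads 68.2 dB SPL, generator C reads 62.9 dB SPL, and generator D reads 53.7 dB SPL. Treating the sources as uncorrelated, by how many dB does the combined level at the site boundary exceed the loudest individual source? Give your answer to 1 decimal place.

2.2 dB

Uncorrelated sources add in intensity (power), not in dB.
L_total = 10·log₁₀(10^(63.6/10) + 10^(68.2/10) + 10^(62.9/10) + 10^(53.7/10)) = 70.45 dB SPL.
Excess over the loudest (68.2 dB): 70.45 − 68.2 = 2.2 dB.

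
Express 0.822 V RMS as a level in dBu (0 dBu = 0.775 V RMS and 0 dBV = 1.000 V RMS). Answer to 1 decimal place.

+0.5 dBu

dBu = 20·log₁₀(V / 0.775 V).
20·log₁₀(0.822/0.775) = +0.5 dBu.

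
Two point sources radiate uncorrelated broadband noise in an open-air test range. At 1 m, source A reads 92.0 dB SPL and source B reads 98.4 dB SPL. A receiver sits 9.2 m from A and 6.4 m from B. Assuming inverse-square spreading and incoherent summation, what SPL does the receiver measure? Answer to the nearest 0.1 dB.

At the listener: L_A = 92.0 − 20·log₁₀(9.2) = 72.72 dB; L_B = 98.4 − 20·log₁₀(6.4) = 82.28 dB.
Combined: 10·log₁₀(10^(72.72/10)+10^(82.28/10)) = 82.7 dB SPL.

82.7 dB SPL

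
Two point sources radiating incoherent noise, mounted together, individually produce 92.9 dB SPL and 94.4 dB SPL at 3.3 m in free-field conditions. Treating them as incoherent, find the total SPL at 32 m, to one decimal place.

77.0 dB SPL

Combined at 3.3 m: 10·log₁₀(10^(92.9/10)+10^(94.4/10)) = 96.72 dB SPL.
Then apply −20·log₁₀(32/3.3) = -19.73 dB → 77.0 dB SPL.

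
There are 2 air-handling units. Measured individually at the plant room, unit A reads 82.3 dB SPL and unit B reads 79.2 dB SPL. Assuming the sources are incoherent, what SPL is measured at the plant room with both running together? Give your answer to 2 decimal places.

Incoherent sources sum as intensities:
L_total = 10·log₁₀(10^(82.3/10) + 10^(79.2/10)) = 10·log₁₀(253000000) = 84.03 dB SPL.

84.03 dB SPL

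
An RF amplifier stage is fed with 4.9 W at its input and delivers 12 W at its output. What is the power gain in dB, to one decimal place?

Power ratio → dB uses the 10·log₁₀ form:
10·log₁₀(12/4.9) = 10·log₁₀(2.449) = 3.9 dB.

3.9 dB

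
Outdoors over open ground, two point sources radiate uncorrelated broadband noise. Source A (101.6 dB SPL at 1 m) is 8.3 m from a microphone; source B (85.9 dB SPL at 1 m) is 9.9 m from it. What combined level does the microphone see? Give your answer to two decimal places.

At the listener: L_A = 101.6 − 20·log₁₀(8.3) = 83.218 dB; L_B = 85.9 − 20·log₁₀(9.9) = 65.987 dB.
Combined: 10·log₁₀(10^(83.218/10)+10^(65.987/10)) = 83.30 dB SPL.

83.30 dB SPL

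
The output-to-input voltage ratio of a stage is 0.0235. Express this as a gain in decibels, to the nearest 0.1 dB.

Voltage ratio → dB uses the 20·log₁₀ form:
20·log₁₀(0.0235) = -32.6 dB.

-32.6 dB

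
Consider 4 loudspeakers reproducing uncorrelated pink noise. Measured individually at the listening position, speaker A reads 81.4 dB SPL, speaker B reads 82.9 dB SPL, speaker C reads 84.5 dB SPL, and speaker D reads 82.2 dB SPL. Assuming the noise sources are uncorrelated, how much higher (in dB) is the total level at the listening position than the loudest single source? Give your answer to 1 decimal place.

4.4 dB

Incoherent sources sum as intensities:
L_total = 10·log₁₀(10^(81.4/10) + 10^(82.9/10) + 10^(84.5/10) + 10^(82.2/10)) = 88.93 dB SPL.
Excess over the loudest (84.5 dB): 88.93 − 84.5 = 4.4 dB.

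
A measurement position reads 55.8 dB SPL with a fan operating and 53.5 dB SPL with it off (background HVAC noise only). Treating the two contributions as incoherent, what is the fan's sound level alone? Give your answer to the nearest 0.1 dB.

Background correction is a power subtraction:
L_src = 10·log₁₀(10^(55.8/10) − 10^(53.5/10)) = 10·log₁₀(156300) = 51.9 dB SPL.

51.9 dB SPL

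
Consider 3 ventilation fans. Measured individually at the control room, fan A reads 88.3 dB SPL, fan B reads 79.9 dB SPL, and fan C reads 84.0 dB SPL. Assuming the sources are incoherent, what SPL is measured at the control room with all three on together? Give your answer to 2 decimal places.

90.11 dB SPL

Add the sources as powers (linear), then convert back to dB:
L_total = 10·log₁₀(10^(88.3/10) + 10^(79.9/10) + 10^(84.0/10)) = 10·log₁₀(1025000000) = 90.11 dB SPL.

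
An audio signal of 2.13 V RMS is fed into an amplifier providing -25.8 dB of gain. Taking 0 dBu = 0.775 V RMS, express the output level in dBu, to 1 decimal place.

-17.0 dBu

Input level: 20·log₁₀(2.13/0.775) = 8.78 dBu.
Output: 8.78 − 25.8 = -17.0 dBu.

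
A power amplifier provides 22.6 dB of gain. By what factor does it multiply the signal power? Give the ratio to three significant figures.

182

Power ratio = 10^(dB/10).
10^(22.6/10) = 10^(2.260) = 182.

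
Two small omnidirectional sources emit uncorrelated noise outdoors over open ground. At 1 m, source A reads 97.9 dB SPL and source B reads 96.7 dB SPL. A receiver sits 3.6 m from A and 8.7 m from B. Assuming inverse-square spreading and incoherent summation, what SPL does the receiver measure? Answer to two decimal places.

87.30 dB SPL

At the listener: L_A = 97.9 − 20·log₁₀(3.6) = 86.774 dB; L_B = 96.7 − 20·log₁₀(8.7) = 77.910 dB.
Combined: 10·log₁₀(10^(86.774/10)+10^(77.910/10)) = 87.30 dB SPL.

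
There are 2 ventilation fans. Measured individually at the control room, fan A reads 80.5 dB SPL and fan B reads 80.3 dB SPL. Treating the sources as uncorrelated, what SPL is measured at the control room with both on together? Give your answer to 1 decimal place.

83.4 dB SPL

Incoherent sources sum as intensities:
L_total = 10·log₁₀(10^(80.5/10) + 10^(80.3/10)) = 10·log₁₀(219400000) = 83.4 dB SPL.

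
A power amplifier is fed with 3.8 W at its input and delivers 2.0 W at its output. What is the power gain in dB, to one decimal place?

-2.8 dB

For a power ratio, dB = 10·log₁₀(P₂/P₁).
10·log₁₀(2.0/3.8) = 10·log₁₀(0.5263) = -2.8 dB.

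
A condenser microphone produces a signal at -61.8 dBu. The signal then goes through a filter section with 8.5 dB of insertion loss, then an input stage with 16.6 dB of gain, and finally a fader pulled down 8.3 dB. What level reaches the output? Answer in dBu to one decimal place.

Cascaded gains and losses add directly in dB.
-61.8 − 8.5 + 16.6 − 8.3 = -62.0 dBu.

-62.0 dBu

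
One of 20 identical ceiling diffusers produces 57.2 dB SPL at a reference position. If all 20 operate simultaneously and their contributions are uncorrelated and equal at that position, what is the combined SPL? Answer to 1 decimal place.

70.2 dB SPL

20 equal incoherent sources raise the level by 10·log₁₀(20) = 13.01 dB.
L_total = 57.2 + 13.01 = 70.2 dB SPL.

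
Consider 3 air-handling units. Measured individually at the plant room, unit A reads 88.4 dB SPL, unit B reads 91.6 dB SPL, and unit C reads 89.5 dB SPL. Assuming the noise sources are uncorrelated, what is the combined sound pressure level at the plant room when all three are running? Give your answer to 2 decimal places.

94.81 dB SPL

Incoherent sources sum as intensities:
L_total = 10·log₁₀(10^(88.4/10) + 10^(91.6/10) + 10^(89.5/10)) = 10·log₁₀(3029000000) = 94.81 dB SPL.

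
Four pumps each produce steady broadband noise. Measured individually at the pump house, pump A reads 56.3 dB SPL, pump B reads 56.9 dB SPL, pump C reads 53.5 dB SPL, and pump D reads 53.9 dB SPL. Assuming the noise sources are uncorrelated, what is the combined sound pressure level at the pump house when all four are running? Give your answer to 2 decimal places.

61.42 dB SPL

Add the sources as powers (linear), then convert back to dB:
L_total = 10·log₁₀(10^(56.3/10) + 10^(56.9/10) + 10^(53.5/10) + 10^(53.9/10)) = 10·log₁₀(1386000) = 61.42 dB SPL.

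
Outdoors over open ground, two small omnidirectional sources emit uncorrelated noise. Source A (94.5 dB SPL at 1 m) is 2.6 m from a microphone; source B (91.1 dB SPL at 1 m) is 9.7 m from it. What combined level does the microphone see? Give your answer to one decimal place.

86.3 dB SPL

At the listener: L_A = 94.5 − 20·log₁₀(2.6) = 86.20 dB; L_B = 91.1 − 20·log₁₀(9.7) = 71.36 dB.
Combined: 10·log₁₀(10^(86.20/10)+10^(71.36/10)) = 86.3 dB SPL.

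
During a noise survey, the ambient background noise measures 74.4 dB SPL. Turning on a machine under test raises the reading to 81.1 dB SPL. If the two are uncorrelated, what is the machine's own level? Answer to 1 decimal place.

Background correction is a power subtraction:
L_src = 10·log₁₀(10^(81.1/10) − 10^(74.4/10)) = 10·log₁₀(101300000) = 80.1 dB SPL.

80.1 dB SPL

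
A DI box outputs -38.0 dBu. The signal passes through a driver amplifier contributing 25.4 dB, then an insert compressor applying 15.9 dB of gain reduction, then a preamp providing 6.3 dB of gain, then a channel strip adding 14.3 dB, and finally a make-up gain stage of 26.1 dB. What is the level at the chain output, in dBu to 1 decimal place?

In dB, series stages simply add:
-38.0 + 25.4 − 15.9 + 6.3 + 14.3 + 26.1 = +18.2 dBu.

+18.2 dBu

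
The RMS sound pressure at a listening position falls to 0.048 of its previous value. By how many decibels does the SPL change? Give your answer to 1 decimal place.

SPL change from a pressure ratio uses the 20·log₁₀ form:
20·log₁₀(0.048) = -26.4 dB.

-26.4 dB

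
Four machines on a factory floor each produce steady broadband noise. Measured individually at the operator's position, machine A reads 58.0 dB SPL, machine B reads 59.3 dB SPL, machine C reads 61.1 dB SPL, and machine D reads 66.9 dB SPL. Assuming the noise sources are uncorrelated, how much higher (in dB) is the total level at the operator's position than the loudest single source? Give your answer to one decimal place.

Incoherent sources sum as intensities:
L_total = 10·log₁₀(10^(58.0/10) + 10^(59.3/10) + 10^(61.1/10) + 10^(66.9/10)) = 68.85 dB SPL.
Excess over the loudest (66.9 dB): 68.85 − 66.9 = 1.9 dB.

1.9 dB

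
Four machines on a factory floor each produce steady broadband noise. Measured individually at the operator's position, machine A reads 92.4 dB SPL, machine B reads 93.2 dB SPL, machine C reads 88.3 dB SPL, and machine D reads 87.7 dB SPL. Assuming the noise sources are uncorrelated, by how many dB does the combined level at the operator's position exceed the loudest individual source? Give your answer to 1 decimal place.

3.9 dB

Incoherent sources sum as intensities:
L_total = 10·log₁₀(10^(92.4/10) + 10^(93.2/10) + 10^(88.3/10) + 10^(87.7/10)) = 97.07 dB SPL.
Excess over the loudest (93.2 dB): 97.07 − 93.2 = 3.9 dB.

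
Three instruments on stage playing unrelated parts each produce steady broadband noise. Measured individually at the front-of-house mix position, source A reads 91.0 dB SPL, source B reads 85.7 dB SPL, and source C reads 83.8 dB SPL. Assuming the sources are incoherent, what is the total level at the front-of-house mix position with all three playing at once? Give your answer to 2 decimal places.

Uncorrelated sources add in intensity (power), not in dB.
L_total = 10·log₁₀(10^(91.0/10) + 10^(85.7/10) + 10^(83.8/10)) = 10·log₁₀(1870000000) = 92.72 dB SPL.

92.72 dB SPL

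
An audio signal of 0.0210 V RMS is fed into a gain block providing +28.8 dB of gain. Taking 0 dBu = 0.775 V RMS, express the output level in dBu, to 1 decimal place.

Input level: 20·log₁₀(0.0210/0.775) = -31.34 dBu.
Output: -31.34 + 28.8 = -2.5 dBu.

-2.5 dBu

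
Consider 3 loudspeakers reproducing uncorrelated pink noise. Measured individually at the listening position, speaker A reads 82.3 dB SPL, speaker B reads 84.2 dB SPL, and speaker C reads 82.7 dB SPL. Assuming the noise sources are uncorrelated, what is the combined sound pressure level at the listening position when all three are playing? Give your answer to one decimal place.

Add the sources as powers (linear), then convert back to dB:
L_total = 10·log₁₀(10^(82.3/10) + 10^(84.2/10) + 10^(82.7/10)) = 10·log₁₀(619100000) = 87.9 dB SPL.

87.9 dB SPL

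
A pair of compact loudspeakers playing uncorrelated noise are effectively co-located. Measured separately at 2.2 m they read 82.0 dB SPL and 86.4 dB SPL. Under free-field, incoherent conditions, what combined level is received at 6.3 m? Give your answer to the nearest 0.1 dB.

Combined at 2.2 m: 10·log₁₀(10^(82.0/10)+10^(86.4/10)) = 87.75 dB SPL.
Then apply −20·log₁₀(6.3/2.2) = -9.14 dB → 78.6 dB SPL.

78.6 dB SPL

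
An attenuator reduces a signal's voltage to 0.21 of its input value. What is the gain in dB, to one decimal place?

-13.6 dB

For a voltage ratio, dB = 20·log₁₀(V₂/V₁).
20·log₁₀(0.21) = -13.6 dB.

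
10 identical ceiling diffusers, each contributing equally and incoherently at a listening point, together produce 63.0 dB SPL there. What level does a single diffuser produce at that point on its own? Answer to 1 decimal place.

10 equal incoherent sources add 10·log₁₀(10) = 10.00 dB over one source.
L_one = 63.0 − 10.00 = 53.0 dB SPL.

53.0 dB SPL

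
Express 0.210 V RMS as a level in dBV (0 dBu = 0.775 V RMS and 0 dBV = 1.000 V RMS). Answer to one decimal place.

dBV = 20·log₁₀(V / 1.000 V).
20·log₁₀(0.210/1.000) = -13.6 dBV.

-13.6 dBV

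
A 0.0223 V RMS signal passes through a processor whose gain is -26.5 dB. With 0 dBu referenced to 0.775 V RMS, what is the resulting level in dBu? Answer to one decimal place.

-57.3 dBu

Input level: 20·log₁₀(0.0223/0.775) = -30.82 dBu.
Output: -30.82 − 26.5 = -57.3 dBu.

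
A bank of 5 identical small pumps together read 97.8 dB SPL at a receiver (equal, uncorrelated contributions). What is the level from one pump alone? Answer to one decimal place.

5 equal incoherent sources add 10·log₁₀(5) = 6.99 dB over one source.
L_one = 97.8 − 6.99 = 90.8 dB SPL.

90.8 dB SPL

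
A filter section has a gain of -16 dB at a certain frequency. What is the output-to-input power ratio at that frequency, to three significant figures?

Power ratio = 10^(dB/10).
10^(-16/10) = 10^(-1.600) = 0.0251.

0.0251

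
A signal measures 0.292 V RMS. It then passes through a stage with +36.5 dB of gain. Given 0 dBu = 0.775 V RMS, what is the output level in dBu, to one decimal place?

+28.0 dBu

Input level: 20·log₁₀(0.292/0.775) = -8.48 dBu.
Output: -8.48 + 36.5 = +28.0 dBu.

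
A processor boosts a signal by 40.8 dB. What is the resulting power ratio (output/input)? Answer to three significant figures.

12000

Power ratio = 10^(dB/10).
10^(40.8/10) = 10^(4.080) = 12000.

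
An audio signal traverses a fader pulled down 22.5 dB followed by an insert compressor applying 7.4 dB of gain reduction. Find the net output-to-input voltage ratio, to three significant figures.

Net gain = (−22.5) + (−7.4) = -29.9 dB.
Voltage ratio = 10^(-29.9/20) = 0.0320.

0.0320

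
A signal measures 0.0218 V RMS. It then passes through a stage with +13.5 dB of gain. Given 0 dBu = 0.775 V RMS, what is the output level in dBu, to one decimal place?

-17.5 dBu

Input level: 20·log₁₀(0.0218/0.775) = -31.02 dBu.
Output: -31.02 + 13.5 = -17.5 dBu.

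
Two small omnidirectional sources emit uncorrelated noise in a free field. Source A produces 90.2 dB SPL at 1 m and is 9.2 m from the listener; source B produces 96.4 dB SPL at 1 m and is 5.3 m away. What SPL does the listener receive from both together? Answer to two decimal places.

82.25 dB SPL

At the listener: L_A = 90.2 − 20·log₁₀(9.2) = 70.924 dB; L_B = 96.4 − 20·log₁₀(5.3) = 81.914 dB.
Combined: 10·log₁₀(10^(70.924/10)+10^(81.914/10)) = 82.25 dB SPL.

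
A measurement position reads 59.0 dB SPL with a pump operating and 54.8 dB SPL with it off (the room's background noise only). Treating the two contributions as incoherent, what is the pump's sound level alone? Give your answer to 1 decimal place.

Background correction is a power subtraction:
L_src = 10·log₁₀(10^(59.0/10) − 10^(54.8/10)) = 10·log₁₀(492300) = 56.9 dB SPL.

56.9 dB SPL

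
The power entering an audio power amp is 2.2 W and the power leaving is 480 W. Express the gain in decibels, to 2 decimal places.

For a power ratio, dB = 10·log₁₀(P₂/P₁).
10·log₁₀(480/2.2) = 10·log₁₀(218.2) = 23.39 dB.

23.39 dB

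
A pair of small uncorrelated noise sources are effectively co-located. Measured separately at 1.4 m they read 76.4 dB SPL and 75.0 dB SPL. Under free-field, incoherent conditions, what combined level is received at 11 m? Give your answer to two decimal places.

60.86 dB SPL

Combined at 1.4 m: 10·log₁₀(10^(76.4/10)+10^(75.0/10)) = 78.766 dB SPL.
Then apply −20·log₁₀(11/1.4) = -17.905 dB → 60.86 dB SPL.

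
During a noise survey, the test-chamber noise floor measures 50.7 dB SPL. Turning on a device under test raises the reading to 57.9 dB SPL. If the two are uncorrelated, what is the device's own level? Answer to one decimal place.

Background correction is a power subtraction:
L_src = 10·log₁₀(10^(57.9/10) − 10^(50.7/10)) = 10·log₁₀(499100) = 57.0 dB SPL.

57.0 dB SPL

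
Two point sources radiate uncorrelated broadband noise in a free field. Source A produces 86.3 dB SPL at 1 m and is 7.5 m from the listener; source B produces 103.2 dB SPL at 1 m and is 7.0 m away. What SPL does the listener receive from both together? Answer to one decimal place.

86.4 dB SPL

At the listener: L_A = 86.3 − 20·log₁₀(7.5) = 68.80 dB; L_B = 103.2 − 20·log₁₀(7.0) = 86.30 dB.
Combined: 10·log₁₀(10^(68.80/10)+10^(86.30/10)) = 86.4 dB SPL.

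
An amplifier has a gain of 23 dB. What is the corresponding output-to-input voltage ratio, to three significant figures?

Voltage ratio = 10^(dB/20).
10^(23/20) = 10^(1.150) = 14.1.

14.1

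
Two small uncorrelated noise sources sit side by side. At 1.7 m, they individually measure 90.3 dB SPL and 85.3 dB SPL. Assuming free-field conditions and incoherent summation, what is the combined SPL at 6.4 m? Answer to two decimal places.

Combined at 1.7 m: 10·log₁₀(10^(90.3/10)+10^(85.3/10)) = 91.493 dB SPL.
Then apply −20·log₁₀(6.4/1.7) = -11.515 dB → 79.98 dB SPL.

79.98 dB SPL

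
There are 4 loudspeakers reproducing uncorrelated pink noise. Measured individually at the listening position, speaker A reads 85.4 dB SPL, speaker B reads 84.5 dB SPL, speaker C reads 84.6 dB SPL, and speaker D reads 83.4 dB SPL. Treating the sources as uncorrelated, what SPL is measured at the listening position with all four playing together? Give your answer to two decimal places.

90.55 dB SPL

Incoherent sources sum as intensities:
L_total = 10·log₁₀(10^(85.4/10) + 10^(84.5/10) + 10^(84.6/10) + 10^(83.4/10)) = 10·log₁₀(1136000000) = 90.55 dB SPL.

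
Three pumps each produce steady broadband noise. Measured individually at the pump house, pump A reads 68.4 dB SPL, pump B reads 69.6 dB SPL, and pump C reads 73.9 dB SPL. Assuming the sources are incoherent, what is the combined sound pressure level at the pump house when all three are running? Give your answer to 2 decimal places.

Add the sources as powers (linear), then convert back to dB:
L_total = 10·log₁₀(10^(68.4/10) + 10^(69.6/10) + 10^(73.9/10)) = 10·log₁₀(40590000) = 76.08 dB SPL.

76.08 dB SPL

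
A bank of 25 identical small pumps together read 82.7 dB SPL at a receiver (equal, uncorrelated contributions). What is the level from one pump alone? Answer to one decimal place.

25 equal incoherent sources add 10·log₁₀(25) = 13.98 dB over one source.
L_one = 82.7 − 13.98 = 68.7 dB SPL.

68.7 dB SPL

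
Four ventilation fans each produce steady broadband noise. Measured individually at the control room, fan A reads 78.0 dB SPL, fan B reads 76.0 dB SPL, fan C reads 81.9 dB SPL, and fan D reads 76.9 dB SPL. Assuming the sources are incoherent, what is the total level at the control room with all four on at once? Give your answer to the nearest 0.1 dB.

Incoherent sources sum as intensities:
L_total = 10·log₁₀(10^(78.0/10) + 10^(76.0/10) + 10^(81.9/10) + 10^(76.9/10)) = 10·log₁₀(306800000) = 84.9 dB SPL.

84.9 dB SPL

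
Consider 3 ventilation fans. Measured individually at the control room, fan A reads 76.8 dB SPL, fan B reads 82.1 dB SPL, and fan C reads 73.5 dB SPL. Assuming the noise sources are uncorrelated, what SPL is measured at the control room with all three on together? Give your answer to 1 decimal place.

83.7 dB SPL

Add the sources as powers (linear), then convert back to dB:
L_total = 10·log₁₀(10^(76.8/10) + 10^(82.1/10) + 10^(73.5/10)) = 10·log₁₀(232400000) = 83.7 dB SPL.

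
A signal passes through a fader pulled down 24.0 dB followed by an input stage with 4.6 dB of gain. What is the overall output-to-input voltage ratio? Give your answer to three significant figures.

Net gain = (−24.0) + 4.6 = -19.4 dB.
Voltage ratio = 10^(-19.4/20) = 0.107.

0.107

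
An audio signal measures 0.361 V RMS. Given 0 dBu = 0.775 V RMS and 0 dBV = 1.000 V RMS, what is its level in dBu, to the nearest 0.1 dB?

-6.6 dBu

dBu = 20·log₁₀(V / 0.775 V).
20·log₁₀(0.361/0.775) = -6.6 dBu.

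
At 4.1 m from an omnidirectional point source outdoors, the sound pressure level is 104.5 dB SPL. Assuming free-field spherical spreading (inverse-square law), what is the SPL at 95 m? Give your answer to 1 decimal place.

77.2 dB SPL

For a point source in a free field, ΔL = −20·log₁₀(d₂/d₁).
ΔL = −20·log₁₀(95/4.1) = -27.30 dB, so L₂ = 104.5 + (-27.30) = 77.2 dB SPL.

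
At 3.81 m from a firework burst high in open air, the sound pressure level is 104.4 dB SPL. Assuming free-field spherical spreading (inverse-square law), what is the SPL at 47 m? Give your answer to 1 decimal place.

For a point source in a free field, ΔL = −20·log₁₀(d₂/d₁).
ΔL = −20·log₁₀(47/3.81) = -21.82 dB, so L₂ = 104.4 + (-21.82) = 82.6 dB SPL.

82.6 dB SPL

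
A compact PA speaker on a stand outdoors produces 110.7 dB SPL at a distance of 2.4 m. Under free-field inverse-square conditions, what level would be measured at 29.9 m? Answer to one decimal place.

88.8 dB SPL

Free-field point source: level drops by 20·log₁₀ of the distance ratio.
ΔL = −20·log₁₀(29.9/2.4) = -21.91 dB, so L₂ = 110.7 + (-21.91) = 88.8 dB SPL.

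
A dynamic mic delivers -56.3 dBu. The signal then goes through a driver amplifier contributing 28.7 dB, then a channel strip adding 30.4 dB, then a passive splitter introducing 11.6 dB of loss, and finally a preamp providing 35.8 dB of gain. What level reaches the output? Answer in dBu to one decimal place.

+27.0 dBu

In dB, series stages simply add:
-56.3 + 28.7 + 30.4 − 11.6 + 35.8 = +27.0 dBu.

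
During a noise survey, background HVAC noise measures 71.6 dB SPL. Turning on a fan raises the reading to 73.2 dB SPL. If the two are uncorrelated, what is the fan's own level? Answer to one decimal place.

Remove the background by subtracting linear intensities:
L_src = 10·log₁₀(10^(73.2/10) − 10^(71.6/10)) = 10·log₁₀(6439000) = 68.1 dB SPL.

68.1 dB SPL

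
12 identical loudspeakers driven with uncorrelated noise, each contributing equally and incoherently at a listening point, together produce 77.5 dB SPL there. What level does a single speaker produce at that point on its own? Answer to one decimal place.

12 equal incoherent sources add 10·log₁₀(12) = 10.79 dB over one source.
L_one = 77.5 − 10.79 = 66.7 dB SPL.

66.7 dB SPL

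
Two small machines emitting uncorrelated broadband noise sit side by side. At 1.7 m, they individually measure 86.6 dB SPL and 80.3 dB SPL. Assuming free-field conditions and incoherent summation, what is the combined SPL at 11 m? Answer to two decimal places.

Combined at 1.7 m: 10·log₁₀(10^(86.6/10)+10^(80.3/10)) = 87.515 dB SPL.
Then apply −20·log₁₀(11/1.7) = -16.219 dB → 71.30 dB SPL.

71.30 dB SPL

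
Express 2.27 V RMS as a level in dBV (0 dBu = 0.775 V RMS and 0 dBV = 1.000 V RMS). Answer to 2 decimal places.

dBV = 20·log₁₀(V / 1.000 V).
20·log₁₀(2.27/1.000) = +7.12 dBV.

+7.12 dBV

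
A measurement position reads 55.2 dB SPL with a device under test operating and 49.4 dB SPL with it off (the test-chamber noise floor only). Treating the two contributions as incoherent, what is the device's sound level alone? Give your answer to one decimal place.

53.9 dB SPL

Background correction is a power subtraction:
L_src = 10·log₁₀(10^(55.2/10) − 10^(49.4/10)) = 10·log₁₀(244000) = 53.9 dB SPL.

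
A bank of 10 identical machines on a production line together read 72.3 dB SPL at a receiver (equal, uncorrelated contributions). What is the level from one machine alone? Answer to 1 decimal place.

62.3 dB SPL

10 equal incoherent sources add 10·log₁₀(10) = 10.00 dB over one source.
L_one = 72.3 − 10.00 = 62.3 dB SPL.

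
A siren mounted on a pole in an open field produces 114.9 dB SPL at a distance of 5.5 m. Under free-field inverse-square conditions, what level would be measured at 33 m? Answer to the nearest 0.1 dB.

99.3 dB SPL

Free-field point source: level drops by 20·log₁₀ of the distance ratio.
ΔL = −20·log₁₀(33/5.5) = -15.56 dB, so L₂ = 114.9 + (-15.56) = 99.3 dB SPL.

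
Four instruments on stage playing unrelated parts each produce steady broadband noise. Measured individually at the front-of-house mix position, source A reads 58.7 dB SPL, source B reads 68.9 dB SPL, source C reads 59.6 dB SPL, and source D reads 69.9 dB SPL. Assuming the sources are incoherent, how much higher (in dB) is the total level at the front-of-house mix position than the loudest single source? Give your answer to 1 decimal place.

Add the sources as powers (linear), then convert back to dB:
L_total = 10·log₁₀(10^(58.7/10) + 10^(68.9/10) + 10^(59.6/10) + 10^(69.9/10)) = 72.83 dB SPL.
Excess over the loudest (69.9 dB): 72.83 − 69.9 = 2.9 dB.

2.9 dB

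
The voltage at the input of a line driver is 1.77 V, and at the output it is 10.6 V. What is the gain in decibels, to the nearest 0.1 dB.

15.5 dB

Voltage is an amplitude quantity, so gain = 20·log₁₀(V_out/V_in).
20·log₁₀(10.6/1.77) = 20·log₁₀(5.989) = 15.5 dB.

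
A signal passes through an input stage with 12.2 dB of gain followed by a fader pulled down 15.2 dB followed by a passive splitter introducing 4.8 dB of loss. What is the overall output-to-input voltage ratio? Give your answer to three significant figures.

0.407

Net gain = 12.2 + (−15.2) + (−4.8) = -7.8 dB.
Voltage ratio = 10^(-7.8/20) = 0.407.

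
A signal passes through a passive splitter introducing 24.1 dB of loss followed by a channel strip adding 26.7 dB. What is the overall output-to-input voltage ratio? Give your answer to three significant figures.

Net gain = (−24.1) + 26.7 = 2.6 dB.
Voltage ratio = 10^(2.6/20) = 1.35.

1.35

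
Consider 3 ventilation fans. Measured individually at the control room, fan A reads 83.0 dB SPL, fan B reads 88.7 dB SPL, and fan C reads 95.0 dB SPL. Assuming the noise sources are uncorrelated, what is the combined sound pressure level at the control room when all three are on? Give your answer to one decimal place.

96.1 dB SPL

Incoherent sources sum as intensities:
L_total = 10·log₁₀(10^(83.0/10) + 10^(88.7/10) + 10^(95.0/10)) = 10·log₁₀(4103000000) = 96.1 dB SPL.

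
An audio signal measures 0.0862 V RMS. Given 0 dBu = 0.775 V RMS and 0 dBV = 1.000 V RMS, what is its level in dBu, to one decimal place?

dBu = 20·log₁₀(V / 0.775 V).
20·log₁₀(0.0862/0.775) = -19.1 dBu.

-19.1 dBu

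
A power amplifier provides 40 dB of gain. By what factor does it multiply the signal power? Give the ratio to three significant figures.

Power ratio = 10^(dB/10).
10^(40/10) = 10^(4.000) = 10000.

10000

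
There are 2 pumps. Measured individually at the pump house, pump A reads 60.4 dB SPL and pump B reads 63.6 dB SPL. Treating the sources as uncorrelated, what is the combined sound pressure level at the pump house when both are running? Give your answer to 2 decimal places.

65.30 dB SPL

Uncorrelated sources add in intensity (power), not in dB.
L_total = 10·log₁₀(10^(60.4/10) + 10^(63.6/10)) = 10·log₁₀(3387000) = 65.30 dB SPL.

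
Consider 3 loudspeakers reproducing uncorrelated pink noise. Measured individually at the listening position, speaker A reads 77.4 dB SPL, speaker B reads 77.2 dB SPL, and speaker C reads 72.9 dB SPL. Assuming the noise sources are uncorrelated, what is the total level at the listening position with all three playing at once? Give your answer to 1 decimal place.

Uncorrelated sources add in intensity (power), not in dB.
L_total = 10·log₁₀(10^(77.4/10) + 10^(77.2/10) + 10^(72.9/10)) = 10·log₁₀(126900000) = 81.0 dB SPL.

81.0 dB SPL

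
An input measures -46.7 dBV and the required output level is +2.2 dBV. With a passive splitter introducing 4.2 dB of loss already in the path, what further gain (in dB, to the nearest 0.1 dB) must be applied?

53.1 dB

The required make-up gain is the shortfall in the dB sum.
G = +2.2 − (-46.7) + 4.2 = 53.1 dB.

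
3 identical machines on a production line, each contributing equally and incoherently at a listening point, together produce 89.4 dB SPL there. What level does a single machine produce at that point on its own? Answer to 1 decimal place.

3 equal incoherent sources add 10·log₁₀(3) = 4.77 dB over one source.
L_one = 89.4 − 4.77 = 84.6 dB SPL.

84.6 dB SPL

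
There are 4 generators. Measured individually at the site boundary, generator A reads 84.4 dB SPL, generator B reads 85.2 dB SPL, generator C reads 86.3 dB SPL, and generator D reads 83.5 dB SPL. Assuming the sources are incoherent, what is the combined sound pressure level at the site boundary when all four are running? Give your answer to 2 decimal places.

90.99 dB SPL

Incoherent sources sum as intensities:
L_total = 10·log₁₀(10^(84.4/10) + 10^(85.2/10) + 10^(86.3/10) + 10^(83.5/10)) = 10·log₁₀(1257000000) = 90.99 dB SPL.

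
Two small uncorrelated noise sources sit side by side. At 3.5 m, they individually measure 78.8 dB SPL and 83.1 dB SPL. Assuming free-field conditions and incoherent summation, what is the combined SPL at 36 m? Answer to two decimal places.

Combined at 3.5 m: 10·log₁₀(10^(78.8/10)+10^(83.1/10)) = 84.472 dB SPL.
Then apply −20·log₁₀(36/3.5) = -20.245 dB → 64.23 dB SPL.

64.23 dB SPL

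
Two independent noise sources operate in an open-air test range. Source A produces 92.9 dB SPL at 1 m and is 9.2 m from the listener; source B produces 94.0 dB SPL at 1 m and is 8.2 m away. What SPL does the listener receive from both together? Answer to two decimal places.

At the listener: L_A = 92.9 − 20·log₁₀(9.2) = 73.624 dB; L_B = 94.0 − 20·log₁₀(8.2) = 75.724 dB.
Combined: 10·log₁₀(10^(73.624/10)+10^(75.724/10)) = 77.81 dB SPL.

77.81 dB SPL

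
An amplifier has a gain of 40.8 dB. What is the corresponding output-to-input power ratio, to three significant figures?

12000

Power ratio = 10^(dB/10).
10^(40.8/10) = 10^(4.080) = 12000.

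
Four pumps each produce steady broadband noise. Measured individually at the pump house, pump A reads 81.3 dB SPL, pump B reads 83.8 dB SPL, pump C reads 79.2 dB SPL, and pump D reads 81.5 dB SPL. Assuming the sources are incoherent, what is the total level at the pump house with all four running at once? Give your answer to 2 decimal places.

Add the sources as powers (linear), then convert back to dB:
L_total = 10·log₁₀(10^(81.3/10) + 10^(83.8/10) + 10^(79.2/10) + 10^(81.5/10)) = 10·log₁₀(599200000) = 87.78 dB SPL.

87.78 dB SPL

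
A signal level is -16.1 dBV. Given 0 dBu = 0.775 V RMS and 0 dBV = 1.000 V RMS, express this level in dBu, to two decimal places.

The offset between the scales is 20·log₁₀(0.775/1.000) = −2.214 dB.
So dBu = -16.1 + 2.214 = -13.89 dBu.

-13.89 dBu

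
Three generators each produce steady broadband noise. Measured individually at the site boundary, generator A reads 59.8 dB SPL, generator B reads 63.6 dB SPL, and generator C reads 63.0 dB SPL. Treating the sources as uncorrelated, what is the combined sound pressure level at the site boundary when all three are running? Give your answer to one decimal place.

Add the sources as powers (linear), then convert back to dB:
L_total = 10·log₁₀(10^(59.8/10) + 10^(63.6/10) + 10^(63.0/10)) = 10·log₁₀(5241000) = 67.2 dB SPL.

67.2 dB SPL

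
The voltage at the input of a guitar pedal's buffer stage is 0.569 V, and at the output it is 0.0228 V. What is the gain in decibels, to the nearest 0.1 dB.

-27.9 dB

For a voltage ratio, dB = 20·log₁₀(V₂/V₁).
20·log₁₀(0.0228/0.569) = 20·log₁₀(0.04007) = -27.9 dB.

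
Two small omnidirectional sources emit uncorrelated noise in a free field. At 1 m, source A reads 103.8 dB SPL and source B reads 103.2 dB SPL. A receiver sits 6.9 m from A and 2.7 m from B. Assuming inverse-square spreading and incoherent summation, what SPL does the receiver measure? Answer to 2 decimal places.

95.28 dB SPL

At the listener: L_A = 103.8 − 20·log₁₀(6.9) = 87.023 dB; L_B = 103.2 − 20·log₁₀(2.7) = 94.573 dB.
Combined: 10·log₁₀(10^(87.023/10)+10^(94.573/10)) = 95.28 dB SPL.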